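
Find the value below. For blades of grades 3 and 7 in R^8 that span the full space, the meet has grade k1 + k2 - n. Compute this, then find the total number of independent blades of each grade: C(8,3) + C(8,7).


Meet grade = grade(A) + grade(B) - n
= 3 + 7 - 8 = 2
C(8,3) = 56
C(8,7) = 8
dim_A + dim_B = 56 + 8 = 64


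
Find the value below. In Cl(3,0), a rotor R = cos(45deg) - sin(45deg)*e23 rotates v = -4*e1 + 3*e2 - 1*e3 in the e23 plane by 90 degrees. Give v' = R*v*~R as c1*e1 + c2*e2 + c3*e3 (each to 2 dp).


Rotor R = cos(45deg) - sin(45deg)*e23
Rotation angle theta = 2 * 45 = 90 degrees in the e23 plane (e2 -> e3).
The component perpendicular to the plane (e1) is invariant: v'_1 = v1 = -4.00
cos(90deg) = 0.0000, sin(90deg) = 1.0000
v'_2 = v2*cos(theta) - v3*sin(theta) = 3*0.0000 - (-1)*1.0000 = 1.00
v'_3 = v2*sin(theta) + v3*cos(theta) = 3*1.0000 + (-1)*0.0000 = 3.00
v' = -4.00*e1 + 1.00*e2 + 3.00*e3


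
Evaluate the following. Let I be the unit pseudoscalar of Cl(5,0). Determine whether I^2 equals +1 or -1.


The pseudoscalar I = e1...e_n (product of all n generators) of Cl(p,q) satisfies I^2 = (-1)^(q + n(n-1)/2).
p = 5, q = 0, n = p + q = 5
n(n-1)/2 = 5 * 4 / 2 = 10
Exponent = q + n(n-1)/2 = 0 + 10 = 10
I^2 = (-1)^10 = +1


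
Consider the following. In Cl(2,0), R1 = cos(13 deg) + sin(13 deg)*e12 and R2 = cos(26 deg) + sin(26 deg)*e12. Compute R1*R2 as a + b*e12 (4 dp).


Same-plane rotors commute and their half-angles add:
R1*R2 = cos(a1 + a2) + sin(a1 + a2)*e12.
a1 + a2 = 13 + 26 = 39 deg
cos(39 deg) = 0.7771
sin(39 deg) = 0.6293
R1*R2 = 0.7771 + 0.6293*e12


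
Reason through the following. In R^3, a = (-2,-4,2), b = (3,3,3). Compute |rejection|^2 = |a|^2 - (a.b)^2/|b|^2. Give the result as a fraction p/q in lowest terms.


|a|^2 = (-2)^2 + (-4)^2 + 2^2 = 24
|b|^2 = 3^2 + 3^2 + 3^2 = 27
a . b = (-2)*3 + (-4)*3 + 2*3 = -12
(a.b)^2 = (-12)^2 = 144
|rej|^2 = 24 - 144/27
= (648 - 144)/27
= 504/27
In lowest terms: 56/3


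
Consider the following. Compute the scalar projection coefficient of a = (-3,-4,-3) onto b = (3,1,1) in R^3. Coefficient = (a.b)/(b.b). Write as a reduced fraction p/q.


Projection coefficient = (a . b) / (b . b)
a . b = (-3)*3 + (-4)*1 + (-3)*1
= -9 + (-4) + (-3) = -16
b . b = 3^2 + 1^2 + 1^2
= 9 + 1 + 1 = 11
Coefficient = -16/11
In lowest terms: -16/11


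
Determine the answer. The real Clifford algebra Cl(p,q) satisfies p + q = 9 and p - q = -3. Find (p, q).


We need p + q = 9 and p - q = -3.
Adding: 2p = 9 + (-3) = 6, so p = 3.
Then q = 9 - 3 = 6.
(p, q) = (3, 6)


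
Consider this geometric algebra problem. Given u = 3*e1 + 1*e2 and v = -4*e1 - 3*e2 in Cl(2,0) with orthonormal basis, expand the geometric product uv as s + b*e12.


Expand: (3*e1 + 1*e2)(-4*e1 - 3*e2)
= 3*(-4)*e1e1 + 3*(-3)*e1e2 + 1*(-4)*e2e1 + 1*(-3)*e2e2
Using e1^2 = e2^2 = 1, e2e1 = -e1e2:
Scalar part s = 3*(-4) + 1*(-3) = -12 + (-3) = -15
Bivector part b = 3*(-3) - 1*(-4) = -9 - (-4) = -5
uv = -15 - 5*e12


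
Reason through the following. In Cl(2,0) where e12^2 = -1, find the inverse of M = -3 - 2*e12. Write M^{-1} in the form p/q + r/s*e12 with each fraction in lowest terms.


M = -3 - 2*e12, where e12^2 = -1.
Since M commutes with its reverse ~M = a - b*e12, M * ~M = a^2 - b^2*e12^2 = a^2 + b^2.
So M^{-1} = ~M / (a^2 + b^2) = (a - b*e12)/(a^2 + b^2).
a^2 + b^2 = 9 + 4 = 13
Scalar part = -3/13 = -3/13
Bivector coeff = 2/13 = 2/13
M^{-1} = -3/13 + 2/13*e12


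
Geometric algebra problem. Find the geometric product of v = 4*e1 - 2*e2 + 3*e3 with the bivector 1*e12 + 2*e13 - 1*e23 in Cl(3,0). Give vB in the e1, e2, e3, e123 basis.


vB has grade-1 (vector) and grade-3 (trivector) parts: vB = (v _| B) + (v ^ B).
Vector part <vB>_1:
  e1: -v2*b12 - v3*b13 = -(-2)*(1) - (3)*(2) = -4
  e2: v1*b12 - v3*b23 = (4)*(1) - (3)*(-1) = 7
  e3: v1*b13 + v2*b23 = (4)*(2) + (-2)*(-1) = 10
Trivector part <vB>_3:
  e123: v1*b23 - v2*b13 + v3*b12 = (4)*(-1) - (-2)*(2) + (3)*(1) = 3
vB = -4*e1 + 7*e2 + 10*e3 + 3*e123


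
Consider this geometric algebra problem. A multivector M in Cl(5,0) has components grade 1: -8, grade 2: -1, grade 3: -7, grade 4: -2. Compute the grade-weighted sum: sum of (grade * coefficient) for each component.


Grade-weighted sum = sum of grade_k * coefficient_k
1*(-8) = -8
2*(-1) = -2
3*(-7) = -21
4*(-2) = -8
Total = -8 + (-2) + (-21) + (-8) = -39


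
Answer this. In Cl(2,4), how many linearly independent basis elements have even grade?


Even subalgebra dimension = 2^(n-1)
n = 2 + 4 = 6
2^(6 - 1) = 2^5 = 32
Verification: sum of C(6,k) for even k = 1 + 15 + 15 + 1 = 32
Result = 32


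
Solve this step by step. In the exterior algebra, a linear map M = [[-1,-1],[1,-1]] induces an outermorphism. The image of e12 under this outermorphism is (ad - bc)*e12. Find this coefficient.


The outermorphism of a linear map f sends e1^e2 to f(e1)^f(e2).
f(e1) = -1*e1 + 1*e2
f(e2) = -1*e1 - 1*e2
f(e1) ^ f(e2) = (-1*e1 + 1*e2) ^ (-1*e1 - 1*e2)
= (-1)*(-1)*e12 + 1*(-1)*e21
= (1 - (-1))*e12
= 2*e12
Coefficient = 2


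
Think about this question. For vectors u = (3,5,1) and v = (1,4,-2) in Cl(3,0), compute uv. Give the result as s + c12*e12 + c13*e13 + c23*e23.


In Cl(3,0): e_i^2 = 1, e_ie_j = -e_je_i for i != j.
Scalar part = u . v = 3*1 + 5*4 + 1*(-2)
= 3 + 20 + (-2) = 21
e12 coeff = 3*4 - 5*1 = 12 - 5 = 7
e13 coeff = 3*(-2) - 1*1 = -6 - 1 = -7
e23 coeff = 5*(-2) - 1*4 = -10 - 4 = -14
uv = 21 + 7*e12 - 7*e13 - 14*e23


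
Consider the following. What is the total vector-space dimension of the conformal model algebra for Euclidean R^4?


The conformal model of R^4 uses Cl(5,1): the 4 Euclidean generators plus two extra orthogonal generators e+ (e+^2 = +1) and e- (e-^2 = -1), from which the null vectors e0, einf are built.
Number of generators m = 4 + 2 = 6.
dim Cl(p,q) = 2^m = 2^6 = 64


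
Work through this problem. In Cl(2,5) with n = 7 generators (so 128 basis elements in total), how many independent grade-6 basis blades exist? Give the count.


Number of grade-k basis blades in Cl(p,q) with n = p + q is C(n, k).
n = 2 + 5 = 7
C(7, 6) = 7! / (6! * 1!)
= 5040 / (720 * 1)
= 7


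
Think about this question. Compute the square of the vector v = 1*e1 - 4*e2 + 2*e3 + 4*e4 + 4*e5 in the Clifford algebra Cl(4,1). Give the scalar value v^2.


v^2 = sum of c_i^2 * e_i^2
Positive signature terms (e_i^2 = +1): 1^2 + (-4)^2 + 2^2 + 4^2 = 37
Negative signature terms (e_j^2 = -1): 4^2 = 16
v^2 = 37 - 16 = 21


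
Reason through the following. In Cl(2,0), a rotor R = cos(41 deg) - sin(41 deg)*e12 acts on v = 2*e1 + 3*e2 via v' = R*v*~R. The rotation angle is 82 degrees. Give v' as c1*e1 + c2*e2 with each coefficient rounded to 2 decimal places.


Rotor R = cos(41deg) - sin(41deg)*e12
Rotation angle theta = 2 * 41 = 82 degrees
v' = R*v*~R rotates v by theta.
cos(82deg) = 0.1392, sin(82deg) = 0.9903
v'_1 = 2*cos(82deg) - 3*sin(82deg)
= 2*0.1392 - 3*0.9903
= -2.69
v'_2 = 2*sin(82deg) + 3*cos(82deg)
= 2*0.9903 + 3*0.1392
= 2.40
v' = -2.69*e1 + 2.40*e2


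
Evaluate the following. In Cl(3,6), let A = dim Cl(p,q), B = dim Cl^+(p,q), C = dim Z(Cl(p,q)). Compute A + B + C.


n = 3 + 6 = 9
Total dim = 2^9 = 512
Even subalgebra dim = 2^8 = 256
n is odd, so center dim = 2
Sum = 512 + 256 + 2 = 770


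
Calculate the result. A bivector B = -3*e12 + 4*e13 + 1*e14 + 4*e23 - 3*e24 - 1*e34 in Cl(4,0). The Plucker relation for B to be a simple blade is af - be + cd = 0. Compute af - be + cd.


Plucker relation: af - be + cd
a*f = (-3)*(-1) = 3
b*e = 4*(-3) = -12
c*d = 1*4 = 4
af - be + cd = 3 - (-12) + 4
= 19


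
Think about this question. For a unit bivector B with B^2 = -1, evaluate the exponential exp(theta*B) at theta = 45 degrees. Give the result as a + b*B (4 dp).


For a unit bivector B with B^2 = -1, the exponential series gives
e^(theta*B) = cos(theta) + sin(theta)*B (the GA analogue of Euler's formula).
theta = 45 degrees = 0.785398 rad
cos(45 deg) = 0.7071
sin(45 deg) = 0.7071
exp(theta*B) = 0.7071 + 0.7071*B


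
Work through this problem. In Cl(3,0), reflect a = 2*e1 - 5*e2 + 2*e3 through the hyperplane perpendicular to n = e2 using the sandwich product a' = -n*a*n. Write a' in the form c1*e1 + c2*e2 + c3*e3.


Reflection formula: a' = -n*a*n, with n = e2 (unit vector, n^2 = 1).
For reflection through hyperplane perp to e2:
The component along e2 flips sign, others stay.
a = (2, -5, 2)
a' = (2, 5, 2)
a' = 2*e1 + 5*e2 + 2*e3


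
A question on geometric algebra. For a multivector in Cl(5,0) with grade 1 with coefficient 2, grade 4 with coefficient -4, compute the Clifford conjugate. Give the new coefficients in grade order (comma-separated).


Clifford conjugate sign for grade k: (-1)^(k(k+1)/2)
Grade 1: (-1)^(1*2/2) = (-1)^1 = -1, coeff 2 -> -2
Grade 4: (-1)^(4*5/2) = (-1)^10 = 1, coeff -4 -> -4
Conjugated coefficients: -2, -4


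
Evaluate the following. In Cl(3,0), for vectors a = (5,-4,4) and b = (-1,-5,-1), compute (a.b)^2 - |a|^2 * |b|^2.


a . b = 5*(-1) + (-4)*(-5) + 4*(-1)
= -5 + 20 + (-4) = 11
|a|^2 = 5^2 + (-4)^2 + 4^2 = 57
|b|^2 = (-1)^2 + (-5)^2 + (-1)^2 = 27
(a.b)^2 = 11^2 = 121
|a|^2 * |b|^2 = 57 * 27 = 1539
Result = 121 - 1539 = -1418


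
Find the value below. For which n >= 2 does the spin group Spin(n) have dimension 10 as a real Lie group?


dim Spin(n) = dim so(n) = n(n-1)/2.
Solve n(n-1)/2 = 10, i.e. n^2 - n - 20 = 0.
Discriminant = 1 + 8*10 = 81
n = (1 + sqrt(81))/2 = (1 + 9)/2 = 5


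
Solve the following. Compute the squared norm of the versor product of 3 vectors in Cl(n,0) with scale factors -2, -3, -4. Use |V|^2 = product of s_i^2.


Each vector v_i has |v_i|^2 = s_i^2
Squared scales: (-2)^2 = 4, (-3)^2 = 9, (-4)^2 = 16
|V|^2 = 4 * 9 * 16
= 576


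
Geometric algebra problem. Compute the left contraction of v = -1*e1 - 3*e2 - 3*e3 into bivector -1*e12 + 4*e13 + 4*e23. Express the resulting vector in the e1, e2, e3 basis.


Left contraction v _| B = <vB>_1 (grade-1 part of the geometric product vB).
Using e1_|e12 = e2, e2_|e12 = -e1, e1_|e13 = e3, e3_|e13 = -e1, e2_|e23 = e3, e3_|e23 = -e2:
e1 coeff: -v2*b12 - v3*b13 = -(-3)*(-1) - (-3)*(4) = 9
e2 coeff: v1*b12 - v3*b23 = (-1)*(-1) - (-3)*(4) = 13
e3 coeff: v1*b13 + v2*b23 = (-1)*(4) + (-3)*(4) = -16
v _| B = 9*e1 + 13*e2 - 16*e3


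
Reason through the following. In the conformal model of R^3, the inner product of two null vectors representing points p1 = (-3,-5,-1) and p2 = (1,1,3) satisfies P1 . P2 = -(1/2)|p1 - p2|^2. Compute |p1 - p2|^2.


p1 - p2 = (-4, -6, -4)
|p1 - p2|^2 = (-4)^2 + (-6)^2 + (-4)^2
= 16 + 36 + 16
= 68


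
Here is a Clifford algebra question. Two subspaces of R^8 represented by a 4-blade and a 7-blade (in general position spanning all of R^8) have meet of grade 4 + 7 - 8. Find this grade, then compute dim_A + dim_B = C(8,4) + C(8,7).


Meet grade = grade(A) + grade(B) - n
= 4 + 7 - 8 = 3
C(8,4) = 70
C(8,7) = 8
dim_A + dim_B = 70 + 8 = 78


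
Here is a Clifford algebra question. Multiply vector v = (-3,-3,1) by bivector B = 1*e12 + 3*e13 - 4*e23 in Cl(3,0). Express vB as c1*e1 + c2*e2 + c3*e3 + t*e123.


vB has grade-1 (vector) and grade-3 (trivector) parts: vB = (v _| B) + (v ^ B).
Vector part <vB>_1:
  e1: -v2*b12 - v3*b13 = -(-3)*(1) - (1)*(3) = 0
  e2: v1*b12 - v3*b23 = (-3)*(1) - (1)*(-4) = 1
  e3: v1*b13 + v2*b23 = (-3)*(3) + (-3)*(-4) = 3
Trivector part <vB>_3:
  e123: v1*b23 - v2*b13 + v3*b12 = (-3)*(-4) - (-3)*(3) + (1)*(1) = 22
vB = 0*e1 + 1*e2 + 3*e3 + 22*e123


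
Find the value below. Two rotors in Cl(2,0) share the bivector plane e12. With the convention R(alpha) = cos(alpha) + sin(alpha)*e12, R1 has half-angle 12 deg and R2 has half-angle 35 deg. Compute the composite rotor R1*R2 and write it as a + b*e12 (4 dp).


Same-plane rotors commute and their half-angles add:
R1*R2 = cos(a1 + a2) + sin(a1 + a2)*e12.
a1 + a2 = 12 + 35 = 47 deg
cos(47 deg) = 0.6820
sin(47 deg) = 0.7314
R1*R2 = 0.6820 + 0.7314*e12


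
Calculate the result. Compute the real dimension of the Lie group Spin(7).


Spin(n) double-covers SO(n); both have Lie algebra so(n) of dimension n(n-1)/2.
n = 7
n(n-1) = 7 * 6 = 42
dim Spin(7) = 42/2 = 21


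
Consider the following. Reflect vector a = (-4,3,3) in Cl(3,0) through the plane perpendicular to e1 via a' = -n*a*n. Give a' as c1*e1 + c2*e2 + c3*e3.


Reflection formula: a' = -n*a*n, with n = e1 (unit vector, n^2 = 1).
For reflection through hyperplane perp to e1:
The component along e1 flips sign, others stay.
a = (-4, 3, 3)
a' = (4, 3, 3)
a' = 4*e1 + 3*e2 + 3*e3


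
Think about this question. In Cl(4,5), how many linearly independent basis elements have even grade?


Even subalgebra dimension = 2^(n-1)
n = 4 + 5 = 9
2^(9 - 1) = 2^8 = 256
Verification: sum of C(9,k) for even k = 1 + 36 + 126 + 84 + 9 = 256
Result = 256


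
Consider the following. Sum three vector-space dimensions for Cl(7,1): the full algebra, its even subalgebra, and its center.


n = 7 + 1 = 8
Total dim = 2^8 = 256
Even subalgebra dim = 2^7 = 128
n is even, so center dim = 1
Sum = 256 + 128 + 1 = 385


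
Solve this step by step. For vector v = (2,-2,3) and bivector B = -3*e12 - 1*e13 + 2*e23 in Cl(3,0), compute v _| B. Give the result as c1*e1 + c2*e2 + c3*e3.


Left contraction v _| B = <vB>_1 (grade-1 part of the geometric product vB).
Using e1_|e12 = e2, e2_|e12 = -e1, e1_|e13 = e3, e3_|e13 = -e1, e2_|e23 = e3, e3_|e23 = -e2:
e1 coeff: -v2*b12 - v3*b13 = -(-2)*(-3) - (3)*(-1) = -3
e2 coeff: v1*b12 - v3*b23 = (2)*(-3) - (3)*(2) = -12
e3 coeff: v1*b13 + v2*b23 = (2)*(-1) + (-2)*(2) = -6
v _| B = -3*e1 - 12*e2 - 6*e3


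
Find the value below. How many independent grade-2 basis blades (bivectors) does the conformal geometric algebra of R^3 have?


The conformal model of R^3 uses Cl(4,1) with m = 3 + 2 = 5 generators.
Number of grade-2 blades = C(m, 2) = C(5, 2)
= 5*4/2 = 10


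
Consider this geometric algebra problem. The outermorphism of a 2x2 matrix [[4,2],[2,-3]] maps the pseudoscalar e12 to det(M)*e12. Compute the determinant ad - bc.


The outermorphism of a linear map f sends e1^e2 to f(e1)^f(e2).
f(e1) = 4*e1 + 2*e2
f(e2) = 2*e1 - 3*e2
f(e1) ^ f(e2) = (4*e1 + 2*e2) ^ (2*e1 - 3*e2)
= 4*(-3)*e12 + 2*2*e21
= (-12 - 4)*e12
= -16*e12
Coefficient = -16


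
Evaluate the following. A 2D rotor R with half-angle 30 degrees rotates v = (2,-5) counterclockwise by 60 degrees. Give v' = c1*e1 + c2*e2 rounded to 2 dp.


Rotor R = cos(30deg) - sin(30deg)*e12
Rotation angle theta = 2 * 30 = 60 degrees
v' = R*v*~R rotates v by theta.
cos(60deg) = 0.5000, sin(60deg) = 0.8660
v'_1 = 2*cos(60deg) - (-5)*sin(60deg)
= 2*0.5000 - (-5)*0.8660
= 5.33
v'_2 = 2*sin(60deg) + (-5)*cos(60deg)
= 2*0.8660 + (-5)*0.5000
= -0.77
v' = 5.33*e1 - 0.77*e2


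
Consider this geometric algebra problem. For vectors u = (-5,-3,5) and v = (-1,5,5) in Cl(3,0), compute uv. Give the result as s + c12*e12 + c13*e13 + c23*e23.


In Cl(3,0): e_i^2 = 1, e_ie_j = -e_je_i for i != j.
Scalar part = u . v = (-5)*(-1) + (-3)*5 + 5*5
= 5 + (-15) + 25 = 15
e12 coeff = (-5)*5 - (-3)*(-1) = -25 - 3 = -28
e13 coeff = (-5)*5 - 5*(-1) = -25 - (-5) = -20
e23 coeff = (-3)*5 - 5*5 = -15 - 25 = -40
uv = 15 - 28*e12 - 20*e13 - 40*e23


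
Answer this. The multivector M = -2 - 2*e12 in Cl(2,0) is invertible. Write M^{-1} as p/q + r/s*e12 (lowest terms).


M = -2 - 2*e12, where e12^2 = -1.
Since M commutes with its reverse ~M = a - b*e12, M * ~M = a^2 - b^2*e12^2 = a^2 + b^2.
So M^{-1} = ~M / (a^2 + b^2) = (a - b*e12)/(a^2 + b^2).
a^2 + b^2 = 4 + 4 = 8
Scalar part = -2/8 = -1/4
Bivector coeff = 2/8 = 1/4
M^{-1} = -1/4 + 1/4*e12


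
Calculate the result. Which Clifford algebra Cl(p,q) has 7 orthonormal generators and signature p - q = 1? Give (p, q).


We need p + q = 7 and p - q = 1.
Adding: 2p = 7 + 1 = 8, so p = 4.
Then q = 7 - 4 = 3.
(p, q) = (4, 3)


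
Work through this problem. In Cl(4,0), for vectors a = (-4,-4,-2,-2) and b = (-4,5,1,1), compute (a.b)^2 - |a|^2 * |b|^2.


a . b = (-4)*(-4) + (-4)*5 + (-2)*1 + (-2)*1
= 16 + (-20) + (-2) + (-2) = -8
|a|^2 = (-4)^2 + (-4)^2 + (-2)^2 + (-2)^2 = 40
|b|^2 = (-4)^2 + 5^2 + 1^2 + 1^2 = 43
(a.b)^2 = (-8)^2 = 64
|a|^2 * |b|^2 = 40 * 43 = 1720
Result = 64 - 1720 = -1656


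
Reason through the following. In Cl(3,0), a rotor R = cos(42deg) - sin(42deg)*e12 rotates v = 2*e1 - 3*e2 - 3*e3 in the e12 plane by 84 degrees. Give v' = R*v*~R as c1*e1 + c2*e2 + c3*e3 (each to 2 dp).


Rotor R = cos(42deg) - sin(42deg)*e12
Rotation angle theta = 2 * 42 = 84 degrees in the e12 plane (e1 -> e2).
The component perpendicular to the plane (e3) is invariant: v'_3 = v3 = -3.00
cos(84deg) = 0.1045, sin(84deg) = 0.9945
v'_1 = v1*cos(theta) - v2*sin(theta) = 2*0.1045 - (-3)*0.9945 = 3.19
v'_2 = v1*sin(theta) + v2*cos(theta) = 2*0.9945 + (-3)*0.1045 = 1.68
v' = 3.19*e1 + 1.68*e2 - 3.00*e3


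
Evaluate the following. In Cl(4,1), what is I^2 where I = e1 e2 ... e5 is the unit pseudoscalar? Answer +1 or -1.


The pseudoscalar I = e1...e_n (product of all n generators) of Cl(p,q) satisfies I^2 = (-1)^(q + n(n-1)/2).
p = 4, q = 1, n = p + q = 5
n(n-1)/2 = 5 * 4 / 2 = 10
Exponent = q + n(n-1)/2 = 1 + 10 = 11
I^2 = (-1)^11 = -1


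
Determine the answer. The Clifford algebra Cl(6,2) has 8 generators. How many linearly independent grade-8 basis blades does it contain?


Number of grade-k basis blades in Cl(p,q) with n = p + q is C(n, k).
n = 6 + 2 = 8
C(8, 8) = 8! / (8! * 0!)
= 40320 / (40320 * 1)
= 1


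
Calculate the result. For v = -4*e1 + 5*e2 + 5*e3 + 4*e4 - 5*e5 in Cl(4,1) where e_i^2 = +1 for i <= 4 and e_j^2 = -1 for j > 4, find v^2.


v^2 = sum of c_i^2 * e_i^2
Positive signature terms (e_i^2 = +1): (-4)^2 + 5^2 + 5^2 + 4^2 = 82
Negative signature terms (e_j^2 = -1): (-5)^2 = 25
v^2 = 82 - 25 = 57


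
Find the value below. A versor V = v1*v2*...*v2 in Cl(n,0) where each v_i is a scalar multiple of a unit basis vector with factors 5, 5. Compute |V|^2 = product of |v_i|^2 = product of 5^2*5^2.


Each vector v_i has |v_i|^2 = s_i^2
Squared scales: 5^2 = 25, 5^2 = 25
|V|^2 = 25 * 25
= 625


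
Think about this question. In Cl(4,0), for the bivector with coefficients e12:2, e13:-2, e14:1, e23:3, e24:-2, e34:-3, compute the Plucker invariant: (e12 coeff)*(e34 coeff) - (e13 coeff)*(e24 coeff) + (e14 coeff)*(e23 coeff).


Plucker relation: af - be + cd
a*f = 2*(-3) = -6
b*e = (-2)*(-2) = 4
c*d = 1*3 = 3
af - be + cd = -6 - 4 + 3
= -7


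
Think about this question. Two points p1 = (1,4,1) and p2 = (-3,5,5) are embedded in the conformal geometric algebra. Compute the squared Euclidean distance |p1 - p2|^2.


p1 - p2 = (4, -1, -4)
|p1 - p2|^2 = 4^2 + (-1)^2 + (-4)^2
= 16 + 1 + 16
= 33


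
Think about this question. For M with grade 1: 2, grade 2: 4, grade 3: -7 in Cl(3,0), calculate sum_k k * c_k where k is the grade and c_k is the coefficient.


Grade-weighted sum = sum of grade_k * coefficient_k
1*2 = 2
2*4 = 8
3*(-7) = -21
Total = 2 + 8 + (-21) = -11


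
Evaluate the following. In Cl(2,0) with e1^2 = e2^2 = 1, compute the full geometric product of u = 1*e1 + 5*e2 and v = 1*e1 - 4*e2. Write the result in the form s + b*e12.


Expand: (1*e1 + 5*e2)(1*e1 - 4*e2)
= 1*1*e1e1 + 1*(-4)*e1e2 + 5*1*e2e1 + 5*(-4)*e2e2
Using e1^2 = e2^2 = 1, e2e1 = -e1e2:
Scalar part s = 1*1 + 5*(-4) = 1 + (-20) = -19
Bivector part b = 1*(-4) - 5*1 = -4 - 5 = -9
uv = -19 - 9*e12


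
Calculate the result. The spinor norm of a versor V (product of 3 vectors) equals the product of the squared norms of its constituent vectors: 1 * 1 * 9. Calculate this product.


Spinor norm N(V) = |v1|^2 * |v2|^2 * ... * |v3|^2
= 1 * 1 * 9
Running product: 1, 1, 9
N(V) = 9


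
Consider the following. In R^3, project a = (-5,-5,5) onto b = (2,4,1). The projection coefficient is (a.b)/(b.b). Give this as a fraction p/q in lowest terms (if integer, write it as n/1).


Projection coefficient = (a . b) / (b . b)
a . b = (-5)*2 + (-5)*4 + 5*1
= -10 + (-20) + 5 = -25
b . b = 2^2 + 4^2 + 1^2
= 4 + 16 + 1 = 21
Coefficient = -25/21
In lowest terms: -25/21


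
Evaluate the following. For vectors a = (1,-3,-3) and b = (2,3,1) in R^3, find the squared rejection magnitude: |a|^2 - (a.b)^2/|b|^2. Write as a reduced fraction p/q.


|a|^2 = 1^2 + (-3)^2 + (-3)^2 = 19
|b|^2 = 2^2 + 3^2 + 1^2 = 14
a . b = 1*2 + (-3)*3 + (-3)*1 = -10
(a.b)^2 = (-10)^2 = 100
|rej|^2 = 19 - 100/14
= (266 - 100)/14
= 166/14
In lowest terms: 83/7


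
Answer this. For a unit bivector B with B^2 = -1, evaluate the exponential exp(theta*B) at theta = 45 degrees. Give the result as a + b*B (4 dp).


For a unit bivector B with B^2 = -1, the exponential series gives
e^(theta*B) = cos(theta) + sin(theta)*B (the GA analogue of Euler's formula).
theta = 45 degrees = 0.785398 rad
cos(45 deg) = 0.7071
sin(45 deg) = 0.7071
exp(theta*B) = 0.7071 + 0.7071*B


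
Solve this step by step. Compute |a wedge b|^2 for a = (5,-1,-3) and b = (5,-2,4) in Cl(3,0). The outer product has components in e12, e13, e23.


a wedge b = (a1*b2 - a2*b1)*e12 + (a1*b3 - a3*b1)*e13 + (a2*b3 - a3*b2)*e23
e12 coeff: 5*(-2) - (-1)*5 = -10 - (-5) = -5
e13 coeff: 5*4 - (-3)*5 = 20 - (-15) = 35
e23 coeff: (-1)*4 - (-3)*(-2) = -4 - 6 = -10
|a wedge b|^2 = (-5)^2 + 35^2 + (-10)^2
= 25 + 1225 + 100
= 1350


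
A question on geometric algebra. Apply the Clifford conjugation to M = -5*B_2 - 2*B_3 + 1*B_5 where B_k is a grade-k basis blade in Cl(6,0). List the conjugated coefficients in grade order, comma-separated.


Clifford conjugate sign for grade k: (-1)^(k(k+1)/2)
Grade 2: (-1)^(2*3/2) = (-1)^3 = -1, coeff -5 -> 5
Grade 3: (-1)^(3*4/2) = (-1)^6 = 1, coeff -2 -> -2
Grade 5: (-1)^(5*6/2) = (-1)^15 = -1, coeff 1 -> -1
Conjugated coefficients: 5, -2, -1


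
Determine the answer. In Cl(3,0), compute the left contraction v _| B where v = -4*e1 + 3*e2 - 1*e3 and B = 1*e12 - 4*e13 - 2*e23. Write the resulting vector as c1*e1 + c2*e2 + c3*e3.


Left contraction v _| B = <vB>_1 (grade-1 part of the geometric product vB).
Using e1_|e12 = e2, e2_|e12 = -e1, e1_|e13 = e3, e3_|e13 = -e1, e2_|e23 = e3, e3_|e23 = -e2:
e1 coeff: -v2*b12 - v3*b13 = -(3)*(1) - (-1)*(-4) = -7
e2 coeff: v1*b12 - v3*b23 = (-4)*(1) - (-1)*(-2) = -6
e3 coeff: v1*b13 + v2*b23 = (-4)*(-4) + (3)*(-2) = 10
v _| B = -7*e1 - 6*e2 + 10*e3


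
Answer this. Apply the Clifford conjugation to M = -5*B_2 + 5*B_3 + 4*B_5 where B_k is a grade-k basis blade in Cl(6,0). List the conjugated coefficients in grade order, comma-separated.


Clifford conjugate sign for grade k: (-1)^(k(k+1)/2)
Grade 2: (-1)^(2*3/2) = (-1)^3 = -1, coeff -5 -> 5
Grade 3: (-1)^(3*4/2) = (-1)^6 = 1, coeff 5 -> 5
Grade 5: (-1)^(5*6/2) = (-1)^15 = -1, coeff 4 -> -4
Conjugated coefficients: 5, 5, -4


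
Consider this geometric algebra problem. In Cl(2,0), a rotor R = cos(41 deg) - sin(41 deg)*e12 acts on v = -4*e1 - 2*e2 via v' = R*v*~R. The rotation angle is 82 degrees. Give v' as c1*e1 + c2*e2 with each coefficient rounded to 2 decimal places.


Rotor R = cos(41deg) - sin(41deg)*e12
Rotation angle theta = 2 * 41 = 82 degrees
v' = R*v*~R rotates v by theta.
cos(82deg) = 0.1392, sin(82deg) = 0.9903
v'_1 = -4*cos(82deg) - (-2)*sin(82deg)
= -4*0.1392 - (-2)*0.9903
= 1.42
v'_2 = -4*sin(82deg) + (-2)*cos(82deg)
= -4*0.9903 + (-2)*0.1392
= -4.24
v' = 1.42*e1 - 4.24*e2


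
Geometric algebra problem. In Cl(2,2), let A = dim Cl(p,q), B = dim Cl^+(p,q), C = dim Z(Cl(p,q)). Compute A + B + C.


n = 2 + 2 = 4
Total dim = 2^4 = 16
Even subalgebra dim = 2^3 = 8
n is even, so center dim = 1
Sum = 16 + 8 + 1 = 25


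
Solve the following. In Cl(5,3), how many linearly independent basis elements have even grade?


Even subalgebra dimension = 2^(n-1)
n = 5 + 3 = 8
2^(8 - 1) = 2^7 = 128
Verification: sum of C(8,k) for even k = 1 + 28 + 70 + 28 + 1 = 128
Result = 128


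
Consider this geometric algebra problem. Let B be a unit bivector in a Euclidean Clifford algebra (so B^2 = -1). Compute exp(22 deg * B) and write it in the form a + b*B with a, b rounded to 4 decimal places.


For a unit bivector B with B^2 = -1, the exponential series gives
e^(theta*B) = cos(theta) + sin(theta)*B (the GA analogue of Euler's formula).
theta = 22 degrees = 0.383972 rad
cos(22 deg) = 0.9272
sin(22 deg) = 0.3746
exp(theta*B) = 0.9272 + 0.3746*B


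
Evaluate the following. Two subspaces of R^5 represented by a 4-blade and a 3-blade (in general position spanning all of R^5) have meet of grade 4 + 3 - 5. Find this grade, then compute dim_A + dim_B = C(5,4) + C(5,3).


Meet grade = grade(A) + grade(B) - n
= 4 + 3 - 5 = 2
C(5,4) = 5
C(5,3) = 10
dim_A + dim_B = 5 + 10 = 15


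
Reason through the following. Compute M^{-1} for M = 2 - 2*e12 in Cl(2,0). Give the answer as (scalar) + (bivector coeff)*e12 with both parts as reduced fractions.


M = 2 - 2*e12, where e12^2 = -1.
Since M commutes with its reverse ~M = a - b*e12, M * ~M = a^2 - b^2*e12^2 = a^2 + b^2.
So M^{-1} = ~M / (a^2 + b^2) = (a - b*e12)/(a^2 + b^2).
a^2 + b^2 = 4 + 4 = 8
Scalar part = 2/8 = 1/4
Bivector coeff = 2/8 = 1/4
M^{-1} = 1/4 + 1/4*e12


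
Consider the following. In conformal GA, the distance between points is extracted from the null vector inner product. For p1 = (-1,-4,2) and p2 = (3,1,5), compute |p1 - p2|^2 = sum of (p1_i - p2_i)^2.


p1 - p2 = (-4, -5, -3)
|p1 - p2|^2 = (-4)^2 + (-5)^2 + (-3)^2
= 16 + 25 + 9
= 50


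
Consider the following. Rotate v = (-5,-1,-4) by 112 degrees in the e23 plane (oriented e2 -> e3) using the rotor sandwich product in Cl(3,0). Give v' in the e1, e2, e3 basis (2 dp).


Rotor R = cos(56deg) - sin(56deg)*e23
Rotation angle theta = 2 * 56 = 112 degrees in the e23 plane (e2 -> e3).
The component perpendicular to the plane (e1) is invariant: v'_1 = v1 = -5.00
cos(112deg) = -0.3746, sin(112deg) = 0.9272
v'_2 = v2*cos(theta) - v3*sin(theta) = -1*(-0.3746) - (-4)*0.9272 = 4.08
v'_3 = v2*sin(theta) + v3*cos(theta) = -1*0.9272 + (-4)*(-0.3746) = 0.57
v' = -5.00*e1 + 4.08*e2 + 0.57*e3


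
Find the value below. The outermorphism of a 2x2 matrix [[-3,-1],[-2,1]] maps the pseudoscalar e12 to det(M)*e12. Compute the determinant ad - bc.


The outermorphism of a linear map f sends e1^e2 to f(e1)^f(e2).
f(e1) = -3*e1 - 2*e2
f(e2) = -1*e1 + 1*e2
f(e1) ^ f(e2) = (-3*e1 - 2*e2) ^ (-1*e1 + 1*e2)
= (-3)*1*e12 + (-2)*(-1)*e21
= (-3 - 2)*e12
= -5*e12
Coefficient = -5


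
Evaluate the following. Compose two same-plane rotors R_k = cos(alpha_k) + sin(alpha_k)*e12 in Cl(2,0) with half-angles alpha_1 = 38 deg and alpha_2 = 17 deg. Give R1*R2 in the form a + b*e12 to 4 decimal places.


Same-plane rotors commute and their half-angles add:
R1*R2 = cos(a1 + a2) + sin(a1 + a2)*e12.
a1 + a2 = 38 + 17 = 55 deg
cos(55 deg) = 0.5736
sin(55 deg) = 0.8192
R1*R2 = 0.5736 + 0.8192*e12


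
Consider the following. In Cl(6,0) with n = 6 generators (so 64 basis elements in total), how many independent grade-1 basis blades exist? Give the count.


Number of grade-k basis blades in Cl(p,q) with n = p + q is C(n, k).
n = 6 + 0 = 6
C(6, 1) = 6! / (1! * 5!)
= 720 / (1 * 120)
= 6


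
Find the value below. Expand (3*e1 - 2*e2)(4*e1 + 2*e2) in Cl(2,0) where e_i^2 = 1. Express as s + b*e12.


Expand: (3*e1 - 2*e2)(4*e1 + 2*e2)
= 3*4*e1e1 + 3*2*e1e2 + (-2)*4*e2e1 + (-2)*2*e2e2
Using e1^2 = e2^2 = 1, e2e1 = -e1e2:
Scalar part s = 3*4 + (-2)*2 = 12 + (-4) = 8
Bivector part b = 3*2 - (-2)*4 = 6 - (-8) = 14
uv = 8 + 14*e12


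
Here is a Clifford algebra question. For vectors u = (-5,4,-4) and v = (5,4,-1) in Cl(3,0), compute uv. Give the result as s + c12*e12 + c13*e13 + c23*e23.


In Cl(3,0): e_i^2 = 1, e_ie_j = -e_je_i for i != j.
Scalar part = u . v = (-5)*5 + 4*4 + (-4)*(-1)
= -25 + 16 + 4 = -5
e12 coeff = (-5)*4 - 4*5 = -20 - 20 = -40
e13 coeff = (-5)*(-1) - (-4)*5 = 5 - (-20) = 25
e23 coeff = 4*(-1) - (-4)*4 = -4 - (-16) = 12
uv = -5 - 40*e12 + 25*e13 + 12*e23


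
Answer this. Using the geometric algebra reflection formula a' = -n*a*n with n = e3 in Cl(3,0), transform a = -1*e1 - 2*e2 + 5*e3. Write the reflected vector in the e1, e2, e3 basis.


Reflection formula: a' = -n*a*n, with n = e3 (unit vector, n^2 = 1).
For reflection through hyperplane perp to e3:
The component along e3 flips sign, others stay.
a = (-1, -2, 5)
a' = (-1, -2, -5)
a' = -1*e1 - 2*e2 - 5*e3


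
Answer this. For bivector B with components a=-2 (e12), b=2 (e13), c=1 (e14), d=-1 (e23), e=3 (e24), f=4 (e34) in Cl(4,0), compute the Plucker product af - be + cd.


Plucker relation: af - be + cd
a*f = (-2)*4 = -8
b*e = 2*3 = 6
c*d = 1*(-1) = -1
af - be + cd = -8 - 6 + (-1)
= -15


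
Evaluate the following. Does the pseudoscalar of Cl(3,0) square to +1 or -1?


The pseudoscalar I = e1...e_n (product of all n generators) of Cl(p,q) satisfies I^2 = (-1)^(q + n(n-1)/2).
p = 3, q = 0, n = p + q = 3
n(n-1)/2 = 3 * 2 / 2 = 3
Exponent = q + n(n-1)/2 = 0 + 3 = 3
I^2 = (-1)^3 = -1


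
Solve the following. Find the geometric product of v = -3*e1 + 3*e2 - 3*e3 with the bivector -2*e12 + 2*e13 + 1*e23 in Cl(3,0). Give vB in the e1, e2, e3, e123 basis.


vB has grade-1 (vector) and grade-3 (trivector) parts: vB = (v _| B) + (v ^ B).
Vector part <vB>_1:
  e1: -v2*b12 - v3*b13 = -(3)*(-2) - (-3)*(2) = 12
  e2: v1*b12 - v3*b23 = (-3)*(-2) - (-3)*(1) = 9
  e3: v1*b13 + v2*b23 = (-3)*(2) + (3)*(1) = -3
Trivector part <vB>_3:
  e123: v1*b23 - v2*b13 + v3*b12 = (-3)*(1) - (3)*(2) + (-3)*(-2) = -3
vB = 12*e1 + 9*e2 - 3*e3 - 3*e123


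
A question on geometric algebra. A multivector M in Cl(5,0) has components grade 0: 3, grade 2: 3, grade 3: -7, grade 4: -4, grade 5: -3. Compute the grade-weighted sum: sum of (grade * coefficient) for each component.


Grade-weighted sum = sum of grade_k * coefficient_k
0*3 = 0
2*3 = 6
3*(-7) = -21
4*(-4) = -16
5*(-3) = -15
Total = 0 + 6 + (-21) + (-16) + (-15) = -46


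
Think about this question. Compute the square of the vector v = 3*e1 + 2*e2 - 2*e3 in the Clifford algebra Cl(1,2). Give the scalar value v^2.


v^2 = sum of c_i^2 * e_i^2
Positive signature terms (e_i^2 = +1): 3^2 = 9
Negative signature terms (e_j^2 = -1): 2^2 + (-2)^2 = 8
v^2 = 9 - 8 = 1


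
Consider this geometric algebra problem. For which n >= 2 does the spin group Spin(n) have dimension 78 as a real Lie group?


dim Spin(n) = dim so(n) = n(n-1)/2.
Solve n(n-1)/2 = 78, i.e. n^2 - n - 156 = 0.
Discriminant = 1 + 8*78 = 625
n = (1 + sqrt(625))/2 = (1 + 25)/2 = 13


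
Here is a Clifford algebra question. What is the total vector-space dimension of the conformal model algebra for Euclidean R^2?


The conformal model of R^2 uses Cl(3,1): the 2 Euclidean generators plus two extra orthogonal generators e+ (e+^2 = +1) and e- (e-^2 = -1), from which the null vectors e0, einf are built.
Number of generators m = 2 + 2 = 4.
dim Cl(p,q) = 2^m = 2^4 = 16


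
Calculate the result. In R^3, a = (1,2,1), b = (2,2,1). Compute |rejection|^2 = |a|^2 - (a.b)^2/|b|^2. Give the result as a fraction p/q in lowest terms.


|a|^2 = 1^2 + 2^2 + 1^2 = 6
|b|^2 = 2^2 + 2^2 + 1^2 = 9
a . b = 1*2 + 2*2 + 1*1 = 7
(a.b)^2 = 7^2 = 49
|rej|^2 = 6 - 49/9
= (54 - 49)/9
= 5/9
In lowest terms: 5/9


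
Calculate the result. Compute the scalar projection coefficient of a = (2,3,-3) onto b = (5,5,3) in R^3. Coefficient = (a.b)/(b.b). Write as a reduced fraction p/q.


Projection coefficient = (a . b) / (b . b)
a . b = 2*5 + 3*5 + (-3)*3
= 10 + 15 + (-9) = 16
b . b = 5^2 + 5^2 + 3^2
= 25 + 25 + 9 = 59
Coefficient = 16/59
In lowest terms: 16/59


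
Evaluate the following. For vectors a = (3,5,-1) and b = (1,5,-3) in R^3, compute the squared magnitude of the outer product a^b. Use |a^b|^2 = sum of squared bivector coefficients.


a wedge b = (a1*b2 - a2*b1)*e12 + (a1*b3 - a3*b1)*e13 + (a2*b3 - a3*b2)*e23
e12 coeff: 3*5 - 5*1 = 15 - 5 = 10
e13 coeff: 3*(-3) - (-1)*1 = -9 - (-1) = -8
e23 coeff: 5*(-3) - (-1)*5 = -15 - (-5) = -10
|a wedge b|^2 = 10^2 + (-8)^2 + (-10)^2
= 100 + 64 + 100
= 264


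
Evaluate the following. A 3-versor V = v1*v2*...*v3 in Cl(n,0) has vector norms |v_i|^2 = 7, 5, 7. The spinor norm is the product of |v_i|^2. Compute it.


Spinor norm N(V) = |v1|^2 * |v2|^2 * ... * |v3|^2
= 7 * 5 * 7
Running product: 7, 35, 245
N(V) = 245


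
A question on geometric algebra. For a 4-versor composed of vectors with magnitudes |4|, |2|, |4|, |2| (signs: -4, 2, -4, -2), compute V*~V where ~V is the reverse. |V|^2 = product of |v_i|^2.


Each vector v_i has |v_i|^2 = s_i^2
Squared scales: (-4)^2 = 16, 2^2 = 4, (-4)^2 = 16, (-2)^2 = 4
|V|^2 = 16 * 4 * 16 * 4
= 4096


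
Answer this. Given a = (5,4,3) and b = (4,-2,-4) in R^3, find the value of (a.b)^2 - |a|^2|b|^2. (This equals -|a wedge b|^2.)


a . b = 5*4 + 4*(-2) + 3*(-4)
= 20 + (-8) + (-12) = 0
|a|^2 = 5^2 + 4^2 + 3^2 = 50
|b|^2 = 4^2 + (-2)^2 + (-4)^2 = 36
(a.b)^2 = 0^2 = 0
|a|^2 * |b|^2 = 50 * 36 = 1800
Result = 0 - 1800 = -1800


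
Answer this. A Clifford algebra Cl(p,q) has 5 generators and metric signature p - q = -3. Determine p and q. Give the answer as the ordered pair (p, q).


We need p + q = 5 and p - q = -3.
Adding: 2p = 5 + (-3) = 2, so p = 1.
Then q = 5 - 1 = 4.
(p, q) = (1, 4)


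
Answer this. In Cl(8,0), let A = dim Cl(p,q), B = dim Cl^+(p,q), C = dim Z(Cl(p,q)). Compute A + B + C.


n = 8 + 0 = 8
Total dim = 2^8 = 256
Even subalgebra dim = 2^7 = 128
n is even, so center dim = 1
Sum = 256 + 128 + 1 = 385


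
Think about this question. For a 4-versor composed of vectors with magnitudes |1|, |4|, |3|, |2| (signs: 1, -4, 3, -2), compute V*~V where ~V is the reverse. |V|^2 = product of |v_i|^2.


Each vector v_i has |v_i|^2 = s_i^2
Squared scales: 1^2 = 1, (-4)^2 = 16, 3^2 = 9, (-2)^2 = 4
|V|^2 = 1 * 16 * 9 * 4
= 576


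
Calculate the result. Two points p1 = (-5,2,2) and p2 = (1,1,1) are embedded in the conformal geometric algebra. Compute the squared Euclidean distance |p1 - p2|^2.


p1 - p2 = (-6, 1, 1)
|p1 - p2|^2 = (-6)^2 + 1^2 + 1^2
= 36 + 1 + 1
= 38


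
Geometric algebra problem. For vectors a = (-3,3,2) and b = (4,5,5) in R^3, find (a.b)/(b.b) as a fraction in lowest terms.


Projection coefficient = (a . b) / (b . b)
a . b = (-3)*4 + 3*5 + 2*5
= -12 + 15 + 10 = 13
b . b = 4^2 + 5^2 + 5^2
= 16 + 25 + 25 = 66
Coefficient = 13/66
In lowest terms: 13/66


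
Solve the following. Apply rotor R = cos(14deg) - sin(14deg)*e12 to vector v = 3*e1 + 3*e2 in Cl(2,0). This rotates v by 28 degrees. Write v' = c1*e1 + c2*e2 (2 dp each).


Rotor R = cos(14deg) - sin(14deg)*e12
Rotation angle theta = 2 * 14 = 28 degrees
v' = R*v*~R rotates v by theta.
cos(28deg) = 0.8829, sin(28deg) = 0.4695
v'_1 = 3*cos(28deg) - 3*sin(28deg)
= 3*0.8829 - 3*0.4695
= 1.24
v'_2 = 3*sin(28deg) + 3*cos(28deg)
= 3*0.4695 + 3*0.8829
= 4.06
v' = 1.24*e1 + 4.06*e2


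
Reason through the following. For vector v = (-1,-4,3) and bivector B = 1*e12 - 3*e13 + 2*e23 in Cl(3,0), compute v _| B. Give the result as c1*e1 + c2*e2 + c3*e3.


Left contraction v _| B = <vB>_1 (grade-1 part of the geometric product vB).
Using e1_|e12 = e2, e2_|e12 = -e1, e1_|e13 = e3, e3_|e13 = -e1, e2_|e23 = e3, e3_|e23 = -e2:
e1 coeff: -v2*b12 - v3*b13 = -(-4)*(1) - (3)*(-3) = 13
e2 coeff: v1*b12 - v3*b23 = (-1)*(1) - (3)*(2) = -7
e3 coeff: v1*b13 + v2*b23 = (-1)*(-3) + (-4)*(2) = -5
v _| B = 13*e1 - 7*e2 - 5*e3


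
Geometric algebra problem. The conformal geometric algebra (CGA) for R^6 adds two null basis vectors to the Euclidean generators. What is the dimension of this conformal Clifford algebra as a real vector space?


The conformal model of R^6 uses Cl(7,1): the 6 Euclidean generators plus two extra orthogonal generators e+ (e+^2 = +1) and e- (e-^2 = -1), from which the null vectors e0, einf are built.
Number of generators m = 6 + 2 = 8.
dim Cl(p,q) = 2^m = 2^8 = 256


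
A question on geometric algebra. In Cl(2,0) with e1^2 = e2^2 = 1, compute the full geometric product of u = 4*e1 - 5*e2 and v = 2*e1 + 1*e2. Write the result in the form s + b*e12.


Expand: (4*e1 - 5*e2)(2*e1 + 1*e2)
= 4*2*e1e1 + 4*1*e1e2 + (-5)*2*e2e1 + (-5)*1*e2e2
Using e1^2 = e2^2 = 1, e2e1 = -e1e2:
Scalar part s = 4*2 + (-5)*1 = 8 + (-5) = 3
Bivector part b = 4*1 - (-5)*2 = 4 - (-10) = 14
uv = 3 + 14*e12


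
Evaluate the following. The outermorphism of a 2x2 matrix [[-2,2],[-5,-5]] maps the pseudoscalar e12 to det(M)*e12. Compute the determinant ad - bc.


The outermorphism of a linear map f sends e1^e2 to f(e1)^f(e2).
f(e1) = -2*e1 - 5*e2
f(e2) = 2*e1 - 5*e2
f(e1) ^ f(e2) = (-2*e1 - 5*e2) ^ (2*e1 - 5*e2)
= (-2)*(-5)*e12 + (-5)*2*e21
= (10 - (-10))*e12
= 20*e12
Coefficient = 20


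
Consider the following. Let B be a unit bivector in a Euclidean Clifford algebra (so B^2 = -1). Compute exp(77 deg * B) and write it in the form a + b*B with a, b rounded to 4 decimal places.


For a unit bivector B with B^2 = -1, the exponential series gives
e^(theta*B) = cos(theta) + sin(theta)*B (the GA analogue of Euler's formula).
theta = 77 degrees = 1.343904 rad
cos(77 deg) = 0.2250
sin(77 deg) = 0.9744
exp(theta*B) = 0.2250 + 0.9744*B


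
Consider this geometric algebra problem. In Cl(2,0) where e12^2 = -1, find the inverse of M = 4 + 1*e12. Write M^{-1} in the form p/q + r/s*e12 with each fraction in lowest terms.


M = 4 + 1*e12, where e12^2 = -1.
Since M commutes with its reverse ~M = a - b*e12, M * ~M = a^2 - b^2*e12^2 = a^2 + b^2.
So M^{-1} = ~M / (a^2 + b^2) = (a - b*e12)/(a^2 + b^2).
a^2 + b^2 = 16 + 1 = 17
Scalar part = 4/17 = 4/17
Bivector coeff = -1/17 = -1/17
M^{-1} = 4/17 - 1/17*e12


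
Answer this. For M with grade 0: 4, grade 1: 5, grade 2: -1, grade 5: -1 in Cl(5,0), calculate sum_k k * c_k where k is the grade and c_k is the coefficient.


Grade-weighted sum = sum of grade_k * coefficient_k
0*4 = 0
1*5 = 5
2*(-1) = -2
5*(-1) = -5
Total = 0 + 5 + (-2) + (-5) = -2


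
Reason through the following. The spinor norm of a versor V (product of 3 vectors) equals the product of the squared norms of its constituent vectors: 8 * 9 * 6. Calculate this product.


Spinor norm N(V) = |v1|^2 * |v2|^2 * ... * |v3|^2
= 8 * 9 * 6
Running product: 8, 72, 432
N(V) = 432


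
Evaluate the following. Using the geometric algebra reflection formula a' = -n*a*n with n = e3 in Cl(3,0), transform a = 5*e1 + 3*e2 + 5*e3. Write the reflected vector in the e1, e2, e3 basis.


Reflection formula: a' = -n*a*n, with n = e3 (unit vector, n^2 = 1).
For reflection through hyperplane perp to e3:
The component along e3 flips sign, others stay.
a = (5, 3, 5)
a' = (5, 3, -5)
a' = 5*e1 + 3*e2 - 5*e3


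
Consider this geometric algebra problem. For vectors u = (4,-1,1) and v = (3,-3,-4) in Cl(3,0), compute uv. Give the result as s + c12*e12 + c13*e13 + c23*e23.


In Cl(3,0): e_i^2 = 1, e_ie_j = -e_je_i for i != j.
Scalar part = u . v = 4*3 + (-1)*(-3) + 1*(-4)
= 12 + 3 + (-4) = 11
e12 coeff = 4*(-3) - (-1)*3 = -12 - (-3) = -9
e13 coeff = 4*(-4) - 1*3 = -16 - 3 = -19
e23 coeff = (-1)*(-4) - 1*(-3) = 4 - (-3) = 7
uv = 11 - 9*e12 - 19*e13 + 7*e23


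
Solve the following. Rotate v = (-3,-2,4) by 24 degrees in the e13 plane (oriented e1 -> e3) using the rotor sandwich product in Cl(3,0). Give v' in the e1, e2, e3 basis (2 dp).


Rotor R = cos(12deg) - sin(12deg)*e13
Rotation angle theta = 2 * 12 = 24 degrees in the e13 plane (e1 -> e3).
The component perpendicular to the plane (e2) is invariant: v'_2 = v2 = -2.00
cos(24deg) = 0.9135, sin(24deg) = 0.4067
v'_1 = v1*cos(theta) - v3*sin(theta) = -3*0.9135 - 4*0.4067 = -4.37
v'_3 = v1*sin(theta) + v3*cos(theta) = -3*0.4067 + 4*0.9135 = 2.43
v' = -4.37*e1 - 2.00*e2 + 2.43*e3


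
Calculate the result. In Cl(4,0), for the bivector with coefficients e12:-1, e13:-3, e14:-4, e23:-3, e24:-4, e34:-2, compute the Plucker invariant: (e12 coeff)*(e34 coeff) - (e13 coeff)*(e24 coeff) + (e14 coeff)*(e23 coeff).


Plucker relation: af - be + cd
a*f = (-1)*(-2) = 2
b*e = (-3)*(-4) = 12
c*d = (-4)*(-3) = 12
af - be + cd = 2 - 12 + 12
= 2


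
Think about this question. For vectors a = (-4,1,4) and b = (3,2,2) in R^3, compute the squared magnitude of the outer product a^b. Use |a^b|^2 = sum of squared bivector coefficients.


a wedge b = (a1*b2 - a2*b1)*e12 + (a1*b3 - a3*b1)*e13 + (a2*b3 - a3*b2)*e23
e12 coeff: (-4)*2 - 1*3 = -8 - 3 = -11
e13 coeff: (-4)*2 - 4*3 = -8 - 12 = -20
e23 coeff: 1*2 - 4*2 = 2 - 8 = -6
|a wedge b|^2 = (-11)^2 + (-20)^2 + (-6)^2
= 121 + 400 + 36
= 557
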